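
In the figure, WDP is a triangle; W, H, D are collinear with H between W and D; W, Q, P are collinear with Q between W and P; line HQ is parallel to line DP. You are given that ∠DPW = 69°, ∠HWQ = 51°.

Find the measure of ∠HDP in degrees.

1. ∠HQW = 69°  [HQ∥DP, corresponding at Q]
2. ∠QHW = 60°  [△WHQ]
3. ∠DHQ = 120°  [linear pair at H on WD]
4. ∠HDP = 60°  [HQ∥DP, co-interior at D–H]

∠HDP = 60°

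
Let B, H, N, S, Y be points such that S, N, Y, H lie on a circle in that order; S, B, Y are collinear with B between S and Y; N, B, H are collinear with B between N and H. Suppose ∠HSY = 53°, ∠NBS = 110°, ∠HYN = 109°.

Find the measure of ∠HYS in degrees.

1. ∠HNY = 53°  [same arc YH]
2. ∠HBY = 110°  [vertical angles at B]
3. ∠NHY = 18°  [△NYH]
4. ∠HYS = 52°  [△YBH]

∠HYS = 52°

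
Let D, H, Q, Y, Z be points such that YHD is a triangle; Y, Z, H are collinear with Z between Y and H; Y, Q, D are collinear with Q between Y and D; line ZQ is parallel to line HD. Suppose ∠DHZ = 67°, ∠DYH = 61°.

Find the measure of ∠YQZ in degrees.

1. ∠DHY = 67°  [Z on ray HY]
2. ∠HDY = 52°  [△YHD]
3. ∠YQZ = 52°  [ZQ∥HD, corresponding at Q]

∠YQZ = 52°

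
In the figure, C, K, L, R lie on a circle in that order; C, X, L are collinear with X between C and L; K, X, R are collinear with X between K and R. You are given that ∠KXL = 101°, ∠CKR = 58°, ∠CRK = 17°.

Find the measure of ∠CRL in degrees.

∠CRL = 60°

1. ∠CXR = 101°  [vertical angles at X]
2. ∠CLR = 58°  [same arc CR]
3. ∠LCR = 62°  [△CXR]
4. ∠CRL = 60°  [△CLR]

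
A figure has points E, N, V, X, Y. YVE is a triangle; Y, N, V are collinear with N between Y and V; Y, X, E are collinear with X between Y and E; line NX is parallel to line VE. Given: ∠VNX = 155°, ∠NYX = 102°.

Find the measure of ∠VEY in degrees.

∠VEY = 53°

1. ∠XNY = 25°  [linear pair at N on YV]
2. ∠NXY = 53°  [△YNX]
3. ∠VEY = 53°  [NX∥VE, corresponding at X]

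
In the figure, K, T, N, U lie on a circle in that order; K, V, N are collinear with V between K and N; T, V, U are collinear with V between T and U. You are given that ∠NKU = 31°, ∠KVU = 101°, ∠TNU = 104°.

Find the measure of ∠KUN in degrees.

∠KUN = 93°

1. ∠NTU = 31°  [same arc NU]
2. ∠NVU = 79°  [linear pair at V on KN]
3. ∠NUT = 45°  [△TNU]
4. ∠KNU = 56°  [△NVU]
5. ∠KUN = 93°  [△KNU]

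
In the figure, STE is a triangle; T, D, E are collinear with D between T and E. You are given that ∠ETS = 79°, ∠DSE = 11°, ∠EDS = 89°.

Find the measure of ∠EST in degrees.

∠EST = 21°

1. ∠DES = 80°  [△SDE]
2. ∠SET = 80°  [D on ray ET]
3. ∠EST = 21°  [△STE]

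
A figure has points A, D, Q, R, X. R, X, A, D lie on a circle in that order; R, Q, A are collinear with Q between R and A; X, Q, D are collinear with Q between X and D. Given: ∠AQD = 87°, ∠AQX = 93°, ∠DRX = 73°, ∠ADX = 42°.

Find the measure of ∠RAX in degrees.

1. ∠DAX = 107°  [cyclic RXAD, opposite ∠R+∠A]
2. ∠AXD = 31°  [△XAD]
3. ∠RAX = 56°  [△XQA]

∠RAX = 56°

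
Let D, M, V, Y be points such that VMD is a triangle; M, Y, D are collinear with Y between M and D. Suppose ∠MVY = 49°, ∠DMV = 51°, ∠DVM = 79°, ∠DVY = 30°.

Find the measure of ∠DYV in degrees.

1. ∠MDV = 50°  [△VMD]
2. ∠VDY = 50°  [Y on ray DM]
3. ∠DYV = 100°  [△VYD]

∠DYV = 100°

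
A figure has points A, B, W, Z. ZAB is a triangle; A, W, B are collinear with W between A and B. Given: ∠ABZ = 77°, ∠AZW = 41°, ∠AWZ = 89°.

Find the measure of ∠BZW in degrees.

1. ∠WBZ = 77°  [W on ray BA]
2. ∠BWZ = 91°  [linear pair at W on AB]
3. ∠BZW = 12°  [△ZWB]

∠BZW = 12°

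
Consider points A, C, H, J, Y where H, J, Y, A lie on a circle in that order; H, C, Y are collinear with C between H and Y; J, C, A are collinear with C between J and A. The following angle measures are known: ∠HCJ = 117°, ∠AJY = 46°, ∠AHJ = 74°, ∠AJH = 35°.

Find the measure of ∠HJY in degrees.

∠HJY = 81°

1. ∠JCY = 63°  [linear pair at C on HY]
2. ∠JHY = 28°  [△HCJ]
3. ∠HYJ = 71°  [△JCY]
4. ∠HJY = 81°  [△HJY]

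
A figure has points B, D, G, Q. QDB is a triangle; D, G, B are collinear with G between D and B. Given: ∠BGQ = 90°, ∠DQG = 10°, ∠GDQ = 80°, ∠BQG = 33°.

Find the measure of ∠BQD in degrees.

1. ∠GBQ = 57°  [△QGB]
2. ∠BDQ = 80°  [G on ray DB]
3. ∠DBQ = 57°  [G on ray BD]
4. ∠BQD = 43°  [△QDB]

∠BQD = 43°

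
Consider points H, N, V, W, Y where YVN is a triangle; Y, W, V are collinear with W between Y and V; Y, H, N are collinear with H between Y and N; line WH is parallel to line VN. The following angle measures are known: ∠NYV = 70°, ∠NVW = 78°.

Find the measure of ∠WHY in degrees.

1. ∠NVY = 78°  [W on ray VY]
2. ∠VNY = 32°  [△YVN]
3. ∠WHY = 32°  [WH∥VN, corresponding at H]

∠WHY = 32°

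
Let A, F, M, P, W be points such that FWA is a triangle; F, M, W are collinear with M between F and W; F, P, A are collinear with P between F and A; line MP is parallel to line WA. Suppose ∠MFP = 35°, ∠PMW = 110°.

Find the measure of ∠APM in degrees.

1. ∠FMP = 70°  [linear pair at M on FW]
2. ∠FPM = 75°  [△FMP]
3. ∠APM = 105°  [linear pair at P on FA]

∠APM = 105°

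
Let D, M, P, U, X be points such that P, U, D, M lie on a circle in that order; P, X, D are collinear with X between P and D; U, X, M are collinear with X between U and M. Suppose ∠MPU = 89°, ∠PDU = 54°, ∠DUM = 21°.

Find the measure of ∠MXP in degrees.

1. ∠PMU = 54°  [same arc PU]
2. ∠DPM = 21°  [same arc DM]
3. ∠MXP = 105°  [△PXM]

∠MXP = 105°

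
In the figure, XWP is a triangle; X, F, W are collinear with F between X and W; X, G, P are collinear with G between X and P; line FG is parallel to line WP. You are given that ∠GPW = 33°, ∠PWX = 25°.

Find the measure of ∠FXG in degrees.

1. ∠WPX = 33°  [G on ray PX]
2. ∠PXW = 122°  [△XWP]
3. ∠FXG = 122°  [F on XW, G on XP]

∠FXG = 122°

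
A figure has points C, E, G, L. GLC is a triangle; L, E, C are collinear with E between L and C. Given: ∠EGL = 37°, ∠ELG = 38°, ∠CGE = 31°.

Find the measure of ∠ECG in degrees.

∠ECG = 74°

1. ∠GEL = 105°  [△GLE]
2. ∠CEG = 75°  [linear pair at E on LC]
3. ∠ECG = 74°  [△GEC]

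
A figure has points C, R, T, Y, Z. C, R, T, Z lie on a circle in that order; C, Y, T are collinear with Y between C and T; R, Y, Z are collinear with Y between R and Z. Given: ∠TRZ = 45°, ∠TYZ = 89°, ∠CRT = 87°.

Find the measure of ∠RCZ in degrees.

∠RCZ = 94°

1. ∠TCZ = 45°  [same arc TZ]
2. ∠CYZ = 91°  [linear pair at Y on CT]
3. ∠CZT = 93°  [cyclic CRTZ, opposite ∠R+∠Z]
4. ∠CTZ = 42°  [△CTZ]
5. ∠CZR = 44°  [△CYZ]
6. ∠CRZ = 42°  [same arc CZ]
7. ∠RCZ = 94°  [△CRZ]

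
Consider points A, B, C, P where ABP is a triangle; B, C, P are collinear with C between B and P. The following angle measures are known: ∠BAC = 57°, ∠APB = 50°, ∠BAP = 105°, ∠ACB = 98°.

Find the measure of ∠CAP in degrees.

1. ∠APC = 50°  [C on ray PB]
2. ∠ACP = 82°  [linear pair at C on BP]
3. ∠CAP = 48°  [△ACP]

∠CAP = 48°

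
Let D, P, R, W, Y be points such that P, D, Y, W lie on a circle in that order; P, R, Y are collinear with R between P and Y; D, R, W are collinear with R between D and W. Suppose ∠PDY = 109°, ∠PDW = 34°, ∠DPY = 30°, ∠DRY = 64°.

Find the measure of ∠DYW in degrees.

1. ∠DYP = 41°  [△PDY]
2. ∠DWY = 30°  [same arc DY]
3. ∠WDY = 75°  [△DRY]
4. ∠DYW = 75°  [△DYW]

∠DYW = 75°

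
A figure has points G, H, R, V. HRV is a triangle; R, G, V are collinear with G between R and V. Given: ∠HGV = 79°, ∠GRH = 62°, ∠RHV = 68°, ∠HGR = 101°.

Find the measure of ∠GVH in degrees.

∠GVH = 50°

1. ∠HRV = 62°  [G on ray RV]
2. ∠HVR = 50°  [△HRV]
3. ∠GVH = 50°  [G on ray VR]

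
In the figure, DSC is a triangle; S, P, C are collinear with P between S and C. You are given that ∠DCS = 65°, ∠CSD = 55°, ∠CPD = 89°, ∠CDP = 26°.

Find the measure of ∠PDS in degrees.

∠PDS = 34°

1. ∠DSP = 55°  [P on ray SC]
2. ∠DPS = 91°  [linear pair at P on SC]
3. ∠PDS = 34°  [△DSP]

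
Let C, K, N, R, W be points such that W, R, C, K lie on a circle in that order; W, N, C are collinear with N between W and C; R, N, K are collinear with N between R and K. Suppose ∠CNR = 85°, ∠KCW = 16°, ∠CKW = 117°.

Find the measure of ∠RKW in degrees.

∠RKW = 48°

1. ∠KNW = 85°  [vertical angles at N]
2. ∠CWK = 47°  [△WCK]
3. ∠RKW = 48°  [△WNK]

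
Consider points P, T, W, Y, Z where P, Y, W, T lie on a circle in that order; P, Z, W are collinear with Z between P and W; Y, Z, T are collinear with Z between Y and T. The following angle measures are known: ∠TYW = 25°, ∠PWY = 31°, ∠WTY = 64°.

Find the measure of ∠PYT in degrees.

1. ∠TWY = 91°  [△YWT]
2. ∠PTY = 31°  [same arc PY]
3. ∠TPY = 89°  [cyclic PYWT, opposite ∠P+∠W]
4. ∠PYT = 60°  [△PYT]

∠PYT = 60°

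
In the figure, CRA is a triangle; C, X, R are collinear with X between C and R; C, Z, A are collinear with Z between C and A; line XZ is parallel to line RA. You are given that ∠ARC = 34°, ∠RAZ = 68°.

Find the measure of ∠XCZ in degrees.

∠XCZ = 78°

1. ∠CAR = 68°  [Z on ray AC]
2. ∠ACR = 78°  [△CRA]
3. ∠XCZ = 78°  [X on CR, Z on CA]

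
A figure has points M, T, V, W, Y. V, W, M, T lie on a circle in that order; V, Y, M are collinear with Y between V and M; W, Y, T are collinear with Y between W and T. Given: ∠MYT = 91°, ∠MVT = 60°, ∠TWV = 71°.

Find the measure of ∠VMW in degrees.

∠VMW = 31°

1. ∠VYW = 91°  [vertical angles at Y]
2. ∠MWT = 60°  [same arc MT]
3. ∠MYW = 89°  [linear pair at Y on VM]
4. ∠VMW = 31°  [△WYM]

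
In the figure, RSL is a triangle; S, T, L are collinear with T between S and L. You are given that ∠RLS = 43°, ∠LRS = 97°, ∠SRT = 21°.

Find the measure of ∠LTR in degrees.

∠LTR = 61°

1. ∠LSR = 40°  [△RSL]
2. ∠RST = 40°  [T on ray SL]
3. ∠RTS = 119°  [△RST]
4. ∠LTR = 61°  [linear pair at T on SL]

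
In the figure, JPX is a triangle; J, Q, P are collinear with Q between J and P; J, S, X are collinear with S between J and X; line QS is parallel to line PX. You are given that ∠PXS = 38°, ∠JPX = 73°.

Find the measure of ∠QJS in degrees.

1. ∠JXP = 38°  [S on ray XJ]
2. ∠PJX = 69°  [△JPX]
3. ∠QJS = 69°  [Q on JP, S on JX]

∠QJS = 69°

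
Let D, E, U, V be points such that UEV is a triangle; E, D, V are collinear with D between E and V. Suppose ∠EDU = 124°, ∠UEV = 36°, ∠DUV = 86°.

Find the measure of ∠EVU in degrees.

1. ∠UDV = 56°  [linear pair at D on EV]
2. ∠DVU = 38°  [△UDV]
3. ∠EVU = 38°  [D on ray VE]

∠EVU = 38°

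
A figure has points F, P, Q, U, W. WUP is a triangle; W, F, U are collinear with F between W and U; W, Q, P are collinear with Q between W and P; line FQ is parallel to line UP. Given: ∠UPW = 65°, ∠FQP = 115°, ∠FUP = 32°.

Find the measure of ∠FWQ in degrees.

∠FWQ = 83°

1. ∠PUW = 32°  [F on ray UW]
2. ∠PWU = 83°  [△WUP]
3. ∠FWQ = 83°  [F on WU, Q on WP]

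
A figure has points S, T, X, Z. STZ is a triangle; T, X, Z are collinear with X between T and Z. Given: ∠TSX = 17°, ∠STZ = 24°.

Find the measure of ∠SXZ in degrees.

1. ∠STX = 24°  [X on ray TZ]
2. ∠SXT = 139°  [△STX]
3. ∠SXZ = 41°  [linear pair at X on TZ]

∠SXZ = 41°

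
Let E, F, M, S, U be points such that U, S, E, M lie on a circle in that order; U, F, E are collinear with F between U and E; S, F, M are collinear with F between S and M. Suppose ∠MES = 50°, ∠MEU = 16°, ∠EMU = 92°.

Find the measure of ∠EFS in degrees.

∠EFS = 74°

1. ∠MUS = 130°  [cyclic USEM, opposite ∠U+∠E]
2. ∠MSU = 16°  [same arc UM]
3. ∠EUM = 72°  [△UEM]
4. ∠SMU = 34°  [△USM]
5. ∠ESM = 72°  [same arc EM]
6. ∠SEU = 34°  [same arc US]
7. ∠EFS = 74°  [△SFE]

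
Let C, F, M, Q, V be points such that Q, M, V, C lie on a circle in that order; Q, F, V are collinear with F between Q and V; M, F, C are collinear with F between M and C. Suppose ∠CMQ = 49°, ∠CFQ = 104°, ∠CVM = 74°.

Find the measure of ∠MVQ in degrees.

1. ∠CQM = 106°  [cyclic QMVC, opposite ∠Q+∠V]
2. ∠MCQ = 25°  [△QMC]
3. ∠MVQ = 25°  [same arc QM]

∠MVQ = 25°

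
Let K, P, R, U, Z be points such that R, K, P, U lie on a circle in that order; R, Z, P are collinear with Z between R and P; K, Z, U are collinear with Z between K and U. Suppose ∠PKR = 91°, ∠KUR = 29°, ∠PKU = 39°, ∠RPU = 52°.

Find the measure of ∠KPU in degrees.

∠KPU = 81°

1. ∠RKU = 52°  [same arc RU]
2. ∠KRU = 99°  [△RKU]
3. ∠KPU = 81°  [cyclic RKPU, opposite ∠R+∠P]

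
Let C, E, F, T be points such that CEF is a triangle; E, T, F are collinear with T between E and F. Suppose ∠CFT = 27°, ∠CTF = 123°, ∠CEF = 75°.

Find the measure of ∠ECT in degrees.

∠ECT = 48°

1. ∠CTE = 57°  [linear pair at T on EF]
2. ∠CET = 75°  [T on ray EF]
3. ∠ECT = 48°  [△CET]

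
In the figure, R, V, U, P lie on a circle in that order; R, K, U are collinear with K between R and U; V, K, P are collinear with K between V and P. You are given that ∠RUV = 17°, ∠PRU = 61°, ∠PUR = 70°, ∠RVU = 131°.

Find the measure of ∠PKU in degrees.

1. ∠RPV = 17°  [same arc RV]
2. ∠PKR = 102°  [△RKP]
3. ∠PKU = 78°  [linear pair at K on RU]

∠PKU = 78°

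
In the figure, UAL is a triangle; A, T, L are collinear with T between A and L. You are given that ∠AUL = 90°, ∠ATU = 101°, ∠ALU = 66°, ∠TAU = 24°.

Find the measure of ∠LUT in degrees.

1. ∠LTU = 79°  [linear pair at T on AL]
2. ∠TLU = 66°  [T on ray LA]
3. ∠LUT = 35°  [△UTL]

∠LUT = 35°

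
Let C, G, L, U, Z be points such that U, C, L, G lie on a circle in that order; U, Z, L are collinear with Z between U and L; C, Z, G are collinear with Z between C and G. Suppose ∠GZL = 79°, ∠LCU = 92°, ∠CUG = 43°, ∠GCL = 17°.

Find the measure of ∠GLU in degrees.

1. ∠LGU = 88°  [cyclic UCLG, opposite ∠C+∠G]
2. ∠GUL = 17°  [same arc LG]
3. ∠GLU = 75°  [△ULG]

∠GLU = 75°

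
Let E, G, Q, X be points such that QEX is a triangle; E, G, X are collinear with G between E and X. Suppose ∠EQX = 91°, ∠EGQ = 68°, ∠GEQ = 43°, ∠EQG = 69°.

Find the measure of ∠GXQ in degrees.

∠GXQ = 46°

1. ∠QEX = 43°  [G on ray EX]
2. ∠EXQ = 46°  [△QEX]
3. ∠GXQ = 46°  [G on ray XE]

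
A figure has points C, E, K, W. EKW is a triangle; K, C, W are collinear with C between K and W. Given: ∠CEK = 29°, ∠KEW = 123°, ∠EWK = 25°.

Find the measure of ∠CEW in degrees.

1. ∠EKW = 32°  [△EKW]
2. ∠CWE = 25°  [C on ray WK]
3. ∠CKE = 32°  [C on ray KW]
4. ∠ECK = 119°  [△EKC]
5. ∠ECW = 61°  [linear pair at C on KW]
6. ∠CEW = 94°  [△ECW]

∠CEW = 94°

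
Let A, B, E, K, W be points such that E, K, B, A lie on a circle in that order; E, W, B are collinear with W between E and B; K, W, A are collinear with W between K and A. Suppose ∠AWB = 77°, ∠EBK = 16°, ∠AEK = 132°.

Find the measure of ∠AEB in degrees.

∠AEB = 61°

1. ∠AWE = 103°  [linear pair at W on EB]
2. ∠EAK = 16°  [same arc EK]
3. ∠AEB = 61°  [△EWA]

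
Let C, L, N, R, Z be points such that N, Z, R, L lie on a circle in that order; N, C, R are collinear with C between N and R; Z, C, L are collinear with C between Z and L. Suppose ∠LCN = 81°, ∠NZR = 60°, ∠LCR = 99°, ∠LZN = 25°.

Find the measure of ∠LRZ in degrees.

1. ∠NLR = 120°  [cyclic NZRL, opposite ∠Z+∠L]
2. ∠LRN = 25°  [same arc NL]
3. ∠LNR = 35°  [△NRL]
4. ∠RLZ = 56°  [△RCL]
5. ∠LZR = 35°  [same arc RL]
6. ∠LRZ = 89°  [△ZRL]

∠LRZ = 89°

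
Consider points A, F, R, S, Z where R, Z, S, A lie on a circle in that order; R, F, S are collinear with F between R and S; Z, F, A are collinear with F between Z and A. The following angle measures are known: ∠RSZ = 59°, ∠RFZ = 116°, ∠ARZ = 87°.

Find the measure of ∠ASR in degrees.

∠ASR = 34°

1. ∠RAZ = 59°  [same arc RZ]
2. ∠AZR = 34°  [△RZA]
3. ∠ASR = 34°  [same arc RA]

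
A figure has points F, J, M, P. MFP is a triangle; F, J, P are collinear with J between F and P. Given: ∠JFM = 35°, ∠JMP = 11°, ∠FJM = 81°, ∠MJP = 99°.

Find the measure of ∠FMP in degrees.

∠FMP = 75°

1. ∠MFP = 35°  [J on ray FP]
2. ∠JPM = 70°  [△MJP]
3. ∠FPM = 70°  [J on ray PF]
4. ∠FMP = 75°  [△MFP]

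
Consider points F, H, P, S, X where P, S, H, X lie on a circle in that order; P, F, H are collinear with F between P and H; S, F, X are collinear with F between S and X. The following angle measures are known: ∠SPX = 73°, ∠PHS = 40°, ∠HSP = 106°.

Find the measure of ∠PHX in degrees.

1. ∠PXS = 40°  [same arc PS]
2. ∠PSX = 67°  [△PSX]
3. ∠PHX = 67°  [same arc PX]

∠PHX = 67°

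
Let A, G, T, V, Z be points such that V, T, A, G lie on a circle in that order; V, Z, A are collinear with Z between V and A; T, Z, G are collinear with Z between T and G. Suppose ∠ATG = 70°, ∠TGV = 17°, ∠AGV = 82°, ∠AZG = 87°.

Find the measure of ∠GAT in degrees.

∠GAT = 45°

1. ∠AVG = 70°  [same arc AG]
2. ∠GAV = 28°  [△VAG]
3. ∠AGT = 65°  [△AZG]
4. ∠GAT = 45°  [△TAG]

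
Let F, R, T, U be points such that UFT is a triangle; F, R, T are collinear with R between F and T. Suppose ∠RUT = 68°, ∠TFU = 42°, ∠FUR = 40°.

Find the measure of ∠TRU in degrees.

∠TRU = 82°

1. ∠RFU = 42°  [R on ray FT]
2. ∠FRU = 98°  [△UFR]
3. ∠TRU = 82°  [linear pair at R on FT]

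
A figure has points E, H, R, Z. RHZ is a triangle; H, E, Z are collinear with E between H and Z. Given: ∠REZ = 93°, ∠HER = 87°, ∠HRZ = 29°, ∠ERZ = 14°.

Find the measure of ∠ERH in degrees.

1. ∠EZR = 73°  [△REZ]
2. ∠HZR = 73°  [E on ray ZH]
3. ∠RHZ = 78°  [△RHZ]
4. ∠EHR = 78°  [E on ray HZ]
5. ∠ERH = 15°  [△RHE]

∠ERH = 15°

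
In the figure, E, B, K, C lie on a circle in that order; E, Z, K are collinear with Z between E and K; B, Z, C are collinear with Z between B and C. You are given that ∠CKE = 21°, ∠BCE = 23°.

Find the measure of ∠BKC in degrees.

∠BKC = 44°

1. ∠CBE = 21°  [same arc EC]
2. ∠BEC = 136°  [△EBC]
3. ∠BKC = 44°  [cyclic EBKC, opposite ∠E+∠K]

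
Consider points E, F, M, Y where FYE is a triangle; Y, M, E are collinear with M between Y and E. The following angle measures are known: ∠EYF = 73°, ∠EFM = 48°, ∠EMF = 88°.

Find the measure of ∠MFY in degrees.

1. ∠FYM = 73°  [M on ray YE]
2. ∠FMY = 92°  [linear pair at M on YE]
3. ∠MFY = 15°  [△FYM]

∠MFY = 15°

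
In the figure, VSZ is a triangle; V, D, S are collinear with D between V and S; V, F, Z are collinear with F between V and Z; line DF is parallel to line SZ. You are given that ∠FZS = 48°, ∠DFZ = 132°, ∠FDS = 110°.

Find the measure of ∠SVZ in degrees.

1. ∠DFV = 48°  [linear pair at F on VZ]
2. ∠FDV = 70°  [linear pair at D on VS]
3. ∠DVF = 62°  [△VDF]
4. ∠SVZ = 62°  [D on VS, F on VZ]

∠SVZ = 62°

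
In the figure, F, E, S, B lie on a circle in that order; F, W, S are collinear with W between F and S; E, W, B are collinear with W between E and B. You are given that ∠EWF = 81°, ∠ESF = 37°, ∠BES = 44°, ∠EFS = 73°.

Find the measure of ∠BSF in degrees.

1. ∠BWS = 81°  [vertical angles at W]
2. ∠EBS = 73°  [same arc ES]
3. ∠BSF = 26°  [△SWB]

∠BSF = 26°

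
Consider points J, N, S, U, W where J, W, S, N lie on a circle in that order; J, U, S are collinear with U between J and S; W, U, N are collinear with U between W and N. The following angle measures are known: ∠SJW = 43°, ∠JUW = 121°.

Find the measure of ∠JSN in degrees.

∠JSN = 16°

1. ∠SNW = 43°  [same arc WS]
2. ∠NUS = 121°  [vertical angles at U]
3. ∠JSN = 16°  [△SUN]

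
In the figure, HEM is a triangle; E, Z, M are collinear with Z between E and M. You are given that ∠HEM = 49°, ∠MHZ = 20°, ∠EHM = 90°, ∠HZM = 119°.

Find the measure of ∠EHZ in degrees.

∠EHZ = 70°

1. ∠HEZ = 49°  [Z on ray EM]
2. ∠EZH = 61°  [linear pair at Z on EM]
3. ∠EHZ = 70°  [△HEZ]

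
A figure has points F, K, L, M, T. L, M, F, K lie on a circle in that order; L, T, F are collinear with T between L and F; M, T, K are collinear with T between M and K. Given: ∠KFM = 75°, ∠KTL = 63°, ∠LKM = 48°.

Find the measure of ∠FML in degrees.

1. ∠KLM = 105°  [cyclic LMFK, opposite ∠L+∠F]
2. ∠FTM = 63°  [vertical angles at T]
3. ∠LFM = 48°  [same arc LM]
4. ∠KML = 27°  [△LMK]
5. ∠LTM = 117°  [linear pair at T on LF]
6. ∠FLM = 36°  [△LTM]
7. ∠FML = 96°  [△LMF]

∠FML = 96°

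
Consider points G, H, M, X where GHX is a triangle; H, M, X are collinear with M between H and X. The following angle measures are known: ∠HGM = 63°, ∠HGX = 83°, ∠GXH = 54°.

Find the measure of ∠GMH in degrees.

∠GMH = 74°

1. ∠GHX = 43°  [△GHX]
2. ∠GHM = 43°  [M on ray HX]
3. ∠GMH = 74°  [△GHM]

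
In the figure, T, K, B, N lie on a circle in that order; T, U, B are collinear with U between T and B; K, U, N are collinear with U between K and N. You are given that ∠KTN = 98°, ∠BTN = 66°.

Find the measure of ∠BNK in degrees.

∠BNK = 32°

1. ∠KBN = 82°  [cyclic TKBN, opposite ∠T+∠B]
2. ∠BKN = 66°  [same arc BN]
3. ∠BNK = 32°  [△KBN]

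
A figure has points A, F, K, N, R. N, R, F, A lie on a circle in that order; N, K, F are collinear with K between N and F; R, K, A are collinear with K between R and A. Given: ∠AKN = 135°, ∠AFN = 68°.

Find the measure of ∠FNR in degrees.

1. ∠FKR = 135°  [vertical angles at K]
2. ∠ARN = 68°  [same arc NA]
3. ∠NKR = 45°  [linear pair at K on NF]
4. ∠FNR = 67°  [△NKR]

∠FNR = 67°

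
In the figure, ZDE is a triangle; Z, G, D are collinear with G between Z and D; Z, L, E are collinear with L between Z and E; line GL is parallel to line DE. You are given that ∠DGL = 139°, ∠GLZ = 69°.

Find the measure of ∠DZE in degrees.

1. ∠LGZ = 41°  [linear pair at G on ZD]
2. ∠GZL = 70°  [△ZGL]
3. ∠DZE = 70°  [G on ZD, L on ZE]

∠DZE = 70°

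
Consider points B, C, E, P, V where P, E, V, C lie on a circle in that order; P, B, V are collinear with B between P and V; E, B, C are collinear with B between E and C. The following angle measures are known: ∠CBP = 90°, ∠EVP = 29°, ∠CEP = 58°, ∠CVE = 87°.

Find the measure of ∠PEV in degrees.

∠PEV = 119°

1. ∠ECP = 29°  [same arc PE]
2. ∠CVP = 58°  [same arc PC]
3. ∠CPV = 61°  [△PBC]
4. ∠PCV = 61°  [△PVC]
5. ∠PEV = 119°  [cyclic PEVC, opposite ∠E+∠C]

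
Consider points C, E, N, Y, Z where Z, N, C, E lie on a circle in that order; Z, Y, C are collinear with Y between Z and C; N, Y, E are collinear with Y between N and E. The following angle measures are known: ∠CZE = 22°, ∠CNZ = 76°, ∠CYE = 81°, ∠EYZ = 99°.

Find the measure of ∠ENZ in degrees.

∠ENZ = 54°

1. ∠CEZ = 104°  [cyclic ZNCE, opposite ∠N+∠E]
2. ∠ECZ = 54°  [△ZCE]
3. ∠ENZ = 54°  [same arc ZE]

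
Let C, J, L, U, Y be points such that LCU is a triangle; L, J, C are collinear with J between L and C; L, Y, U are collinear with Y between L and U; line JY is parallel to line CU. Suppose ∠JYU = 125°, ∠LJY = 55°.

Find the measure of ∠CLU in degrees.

1. ∠JYL = 55°  [linear pair at Y on LU]
2. ∠JLY = 70°  [△LJY]
3. ∠CLU = 70°  [J on LC, Y on LU]

∠CLU = 70°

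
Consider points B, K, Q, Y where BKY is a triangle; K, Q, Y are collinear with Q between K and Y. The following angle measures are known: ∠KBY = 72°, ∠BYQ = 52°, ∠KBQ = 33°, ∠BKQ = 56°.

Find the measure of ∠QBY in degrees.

∠QBY = 39°

1. ∠BQK = 91°  [△BKQ]
2. ∠BQY = 89°  [linear pair at Q on KY]
3. ∠QBY = 39°  [△BQY]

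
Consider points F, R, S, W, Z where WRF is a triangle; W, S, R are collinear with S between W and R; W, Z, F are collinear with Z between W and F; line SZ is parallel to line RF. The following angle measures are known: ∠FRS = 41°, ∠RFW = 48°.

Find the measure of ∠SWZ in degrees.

1. ∠FRW = 41°  [S on ray RW]
2. ∠FWR = 91°  [△WRF]
3. ∠SWZ = 91°  [S on WR, Z on WF]

∠SWZ = 91°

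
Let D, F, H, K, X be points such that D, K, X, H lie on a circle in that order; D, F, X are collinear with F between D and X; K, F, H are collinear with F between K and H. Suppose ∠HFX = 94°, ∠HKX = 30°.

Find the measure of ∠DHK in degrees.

1. ∠DFH = 86°  [linear pair at F on DX]
2. ∠HDX = 30°  [same arc XH]
3. ∠DHK = 64°  [△DFH]

∠DHK = 64°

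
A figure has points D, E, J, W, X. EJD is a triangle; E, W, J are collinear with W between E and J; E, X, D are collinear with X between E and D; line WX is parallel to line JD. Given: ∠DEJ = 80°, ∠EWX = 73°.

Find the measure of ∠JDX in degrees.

∠JDX = 27°

1. ∠WEX = 80°  [W on EJ, X on ED]
2. ∠EXW = 27°  [△EWX]
3. ∠DXW = 153°  [linear pair at X on ED]
4. ∠JDX = 27°  [WX∥JD, co-interior at D–X]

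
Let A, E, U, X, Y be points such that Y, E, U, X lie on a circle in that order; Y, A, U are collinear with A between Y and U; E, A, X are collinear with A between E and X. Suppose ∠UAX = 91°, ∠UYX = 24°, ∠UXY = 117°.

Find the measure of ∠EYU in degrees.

∠EYU = 50°

1. ∠EAY = 91°  [vertical angles at A]
2. ∠UEX = 24°  [same arc UX]
3. ∠UEY = 63°  [cyclic YEUX, opposite ∠E+∠X]
4. ∠EAU = 89°  [linear pair at A on YU]
5. ∠EUY = 67°  [△EAU]
6. ∠EYU = 50°  [△YEU]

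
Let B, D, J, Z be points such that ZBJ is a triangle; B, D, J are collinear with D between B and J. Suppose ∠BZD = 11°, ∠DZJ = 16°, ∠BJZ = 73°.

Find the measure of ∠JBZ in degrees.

1. ∠DJZ = 73°  [D on ray JB]
2. ∠JDZ = 91°  [△ZDJ]
3. ∠BDZ = 89°  [linear pair at D on BJ]
4. ∠DBZ = 80°  [△ZBD]
5. ∠JBZ = 80°  [D on ray BJ]

∠JBZ = 80°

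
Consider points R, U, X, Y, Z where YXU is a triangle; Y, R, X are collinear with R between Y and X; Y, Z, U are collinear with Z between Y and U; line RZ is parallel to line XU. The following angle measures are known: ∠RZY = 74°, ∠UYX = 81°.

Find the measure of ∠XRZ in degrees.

∠XRZ = 155°

1. ∠XUY = 74°  [RZ∥XU, corresponding at Z]
2. ∠UXY = 25°  [△YXU]
3. ∠YRZ = 25°  [RZ∥XU, corresponding at R]
4. ∠XRZ = 155°  [linear pair at R on YX]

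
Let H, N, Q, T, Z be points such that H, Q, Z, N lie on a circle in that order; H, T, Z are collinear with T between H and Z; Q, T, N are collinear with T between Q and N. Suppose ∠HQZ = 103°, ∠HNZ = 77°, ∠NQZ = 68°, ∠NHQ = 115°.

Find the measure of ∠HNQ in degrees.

∠HNQ = 30°

1. ∠NHZ = 68°  [same arc ZN]
2. ∠HZN = 35°  [△HZN]
3. ∠HQN = 35°  [same arc HN]
4. ∠HNQ = 30°  [△HQN]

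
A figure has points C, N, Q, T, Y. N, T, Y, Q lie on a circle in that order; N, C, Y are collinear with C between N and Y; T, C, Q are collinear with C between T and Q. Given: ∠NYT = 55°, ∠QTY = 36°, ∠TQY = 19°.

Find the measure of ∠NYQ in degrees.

1. ∠TCY = 89°  [△TCY]
2. ∠TNY = 19°  [same arc TY]
3. ∠NCT = 91°  [linear pair at C on NY]
4. ∠NTQ = 70°  [△NCT]
5. ∠NYQ = 70°  [same arc NQ]

∠NYQ = 70°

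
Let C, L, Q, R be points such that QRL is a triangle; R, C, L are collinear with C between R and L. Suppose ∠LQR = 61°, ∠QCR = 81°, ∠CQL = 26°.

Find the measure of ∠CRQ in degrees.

∠CRQ = 64°

1. ∠LCQ = 99°  [linear pair at C on RL]
2. ∠CLQ = 55°  [△QCL]
3. ∠QLR = 55°  [C on ray LR]
4. ∠LRQ = 64°  [△QRL]
5. ∠CRQ = 64°  [C on ray RL]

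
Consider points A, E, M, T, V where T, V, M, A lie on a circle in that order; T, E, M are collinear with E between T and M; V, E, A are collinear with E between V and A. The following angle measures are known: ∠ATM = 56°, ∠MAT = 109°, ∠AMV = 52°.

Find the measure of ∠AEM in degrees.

∠AEM = 93°

1. ∠AVM = 56°  [same arc MA]
2. ∠AMT = 15°  [△TMA]
3. ∠MAV = 72°  [△VMA]
4. ∠AEM = 93°  [△MEA]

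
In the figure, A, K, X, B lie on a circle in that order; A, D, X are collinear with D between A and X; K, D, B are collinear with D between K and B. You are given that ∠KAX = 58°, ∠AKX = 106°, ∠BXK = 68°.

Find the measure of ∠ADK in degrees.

1. ∠KBX = 58°  [same arc KX]
2. ∠AXK = 16°  [△AKX]
3. ∠BKX = 54°  [△KXB]
4. ∠KDX = 110°  [△KDX]
5. ∠ADK = 70°  [linear pair at D on AX]

∠ADK = 70°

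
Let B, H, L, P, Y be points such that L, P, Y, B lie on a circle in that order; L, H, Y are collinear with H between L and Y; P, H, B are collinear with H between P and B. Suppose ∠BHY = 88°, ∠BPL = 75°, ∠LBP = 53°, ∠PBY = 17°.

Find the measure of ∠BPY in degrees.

1. ∠LHP = 88°  [vertical angles at H]
2. ∠LYP = 53°  [same arc LP]
3. ∠PHY = 92°  [linear pair at H on LY]
4. ∠BPY = 35°  [△PHY]

∠BPY = 35°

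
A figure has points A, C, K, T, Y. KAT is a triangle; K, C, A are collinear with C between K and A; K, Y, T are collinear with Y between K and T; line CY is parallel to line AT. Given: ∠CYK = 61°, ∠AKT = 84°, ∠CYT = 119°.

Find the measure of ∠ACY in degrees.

∠ACY = 145°

1. ∠ATK = 61°  [CY∥AT, corresponding at Y]
2. ∠KAT = 35°  [△KAT]
3. ∠KCY = 35°  [CY∥AT, corresponding at C]
4. ∠ACY = 145°  [linear pair at C on KA]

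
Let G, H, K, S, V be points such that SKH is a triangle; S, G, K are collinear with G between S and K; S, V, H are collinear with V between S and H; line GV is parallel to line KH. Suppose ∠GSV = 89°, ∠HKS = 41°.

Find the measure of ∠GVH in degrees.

∠GVH = 130°

1. ∠HSK = 89°  [G on SK, V on SH]
2. ∠KHS = 50°  [△SKH]
3. ∠GVS = 50°  [GV∥KH, corresponding at V]
4. ∠GVH = 130°  [linear pair at V on SH]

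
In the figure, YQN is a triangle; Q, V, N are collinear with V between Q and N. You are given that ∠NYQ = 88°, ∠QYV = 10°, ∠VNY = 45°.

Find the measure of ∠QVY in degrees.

∠QVY = 123°

1. ∠QNY = 45°  [V on ray NQ]
2. ∠NQY = 47°  [△YQN]
3. ∠VQY = 47°  [V on ray QN]
4. ∠QVY = 123°  [△YQV]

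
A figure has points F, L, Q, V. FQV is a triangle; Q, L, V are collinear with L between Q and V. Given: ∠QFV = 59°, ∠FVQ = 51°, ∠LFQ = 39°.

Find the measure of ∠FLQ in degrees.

∠FLQ = 71°

1. ∠FQV = 70°  [△FQV]
2. ∠FQL = 70°  [L on ray QV]
3. ∠FLQ = 71°  [△FQL]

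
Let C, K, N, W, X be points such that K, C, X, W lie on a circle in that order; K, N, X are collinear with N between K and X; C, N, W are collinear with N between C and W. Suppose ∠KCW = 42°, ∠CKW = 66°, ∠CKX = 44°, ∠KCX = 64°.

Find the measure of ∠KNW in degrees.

1. ∠KXW = 42°  [same arc KW]
2. ∠CWK = 72°  [△KCW]
3. ∠KWX = 116°  [cyclic KCXW, opposite ∠C+∠W]
4. ∠WKX = 22°  [△KXW]
5. ∠KNW = 86°  [△KNW]

∠KNW = 86°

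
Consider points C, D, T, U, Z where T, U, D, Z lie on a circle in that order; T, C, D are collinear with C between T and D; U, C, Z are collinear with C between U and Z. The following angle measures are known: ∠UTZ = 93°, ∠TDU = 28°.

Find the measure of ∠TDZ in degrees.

1. ∠TZU = 28°  [same arc TU]
2. ∠TUZ = 59°  [△TUZ]
3. ∠TDZ = 59°  [same arc TZ]

∠TDZ = 59°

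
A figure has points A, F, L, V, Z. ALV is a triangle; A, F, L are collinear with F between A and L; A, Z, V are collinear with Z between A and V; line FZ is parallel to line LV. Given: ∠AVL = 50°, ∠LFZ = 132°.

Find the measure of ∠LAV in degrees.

1. ∠AZF = 50°  [FZ∥LV, corresponding at Z]
2. ∠AFZ = 48°  [linear pair at F on AL]
3. ∠FAZ = 82°  [△AFZ]
4. ∠LAV = 82°  [F on AL, Z on AV]

∠LAV = 82°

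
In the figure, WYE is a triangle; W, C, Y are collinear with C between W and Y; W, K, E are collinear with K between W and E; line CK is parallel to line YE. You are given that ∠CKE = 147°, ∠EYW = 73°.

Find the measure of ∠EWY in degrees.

1. ∠CKW = 33°  [linear pair at K on WE]
2. ∠KCW = 73°  [CK∥YE, corresponding at C]
3. ∠CWK = 74°  [△WCK]
4. ∠EWY = 74°  [C on WY, K on WE]

∠EWY = 74°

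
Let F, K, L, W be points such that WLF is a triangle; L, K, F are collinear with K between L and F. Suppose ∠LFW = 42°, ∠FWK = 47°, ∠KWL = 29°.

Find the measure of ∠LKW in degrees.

∠LKW = 89°

1. ∠KFW = 42°  [K on ray FL]
2. ∠FKW = 91°  [△WKF]
3. ∠LKW = 89°  [linear pair at K on LF]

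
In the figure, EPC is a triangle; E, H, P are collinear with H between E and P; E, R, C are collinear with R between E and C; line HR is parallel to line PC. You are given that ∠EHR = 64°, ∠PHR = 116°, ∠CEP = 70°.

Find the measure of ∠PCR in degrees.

∠PCR = 46°

1. ∠CPE = 64°  [HR∥PC, corresponding at H]
2. ∠ECP = 46°  [△EPC]
3. ∠PCR = 46°  [R on ray CE]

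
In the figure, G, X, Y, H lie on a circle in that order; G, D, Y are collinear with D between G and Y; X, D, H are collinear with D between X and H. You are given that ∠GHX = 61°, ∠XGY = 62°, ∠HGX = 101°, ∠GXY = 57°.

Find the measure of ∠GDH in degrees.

1. ∠GXH = 18°  [△GXH]
2. ∠XHY = 62°  [same arc XY]
3. ∠GYH = 18°  [same arc GH]
4. ∠HDY = 100°  [△YDH]
5. ∠GDH = 80°  [linear pair at D on GY]

∠GDH = 80°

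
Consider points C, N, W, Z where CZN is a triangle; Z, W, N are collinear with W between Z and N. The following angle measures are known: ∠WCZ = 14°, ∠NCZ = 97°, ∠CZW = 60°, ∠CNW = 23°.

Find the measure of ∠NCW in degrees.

1. ∠CWZ = 106°  [△CZW]
2. ∠CWN = 74°  [linear pair at W on ZN]
3. ∠NCW = 83°  [△CWN]

∠NCW = 83°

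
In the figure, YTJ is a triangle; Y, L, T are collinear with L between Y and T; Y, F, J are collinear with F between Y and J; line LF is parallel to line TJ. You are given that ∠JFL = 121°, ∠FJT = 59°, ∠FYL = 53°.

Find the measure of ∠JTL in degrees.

∠JTL = 68°

1. ∠TJY = 59°  [F on ray JY]
2. ∠JYT = 53°  [L on YT, F on YJ]
3. ∠JTY = 68°  [△YTJ]
4. ∠JTL = 68°  [L on ray TY]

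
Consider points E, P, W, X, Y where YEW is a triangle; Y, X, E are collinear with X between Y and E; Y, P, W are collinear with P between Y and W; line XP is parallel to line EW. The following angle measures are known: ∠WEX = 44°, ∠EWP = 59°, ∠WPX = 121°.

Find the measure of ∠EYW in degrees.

1. ∠WEY = 44°  [X on ray EY]
2. ∠EWY = 59°  [P on ray WY]
3. ∠EYW = 77°  [△YEW]

∠EYW = 77°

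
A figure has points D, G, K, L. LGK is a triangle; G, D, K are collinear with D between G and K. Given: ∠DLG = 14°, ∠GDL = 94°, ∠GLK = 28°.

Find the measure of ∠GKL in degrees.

1. ∠DGL = 72°  [△LGD]
2. ∠KGL = 72°  [D on ray GK]
3. ∠GKL = 80°  [△LGK]

∠GKL = 80°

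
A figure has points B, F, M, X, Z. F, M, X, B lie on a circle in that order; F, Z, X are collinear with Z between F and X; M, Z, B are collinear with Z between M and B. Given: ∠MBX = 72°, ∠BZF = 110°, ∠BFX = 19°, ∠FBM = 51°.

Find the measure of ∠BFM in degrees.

∠BFM = 91°

1. ∠BMX = 19°  [same arc XB]
2. ∠BXM = 89°  [△MXB]
3. ∠BFM = 91°  [cyclic FMXB, opposite ∠F+∠X]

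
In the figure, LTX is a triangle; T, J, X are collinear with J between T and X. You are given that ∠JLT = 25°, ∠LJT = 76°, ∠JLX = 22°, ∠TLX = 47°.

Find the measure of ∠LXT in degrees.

1. ∠LJX = 104°  [linear pair at J on TX]
2. ∠JXL = 54°  [△LJX]
3. ∠LXT = 54°  [J on ray XT]

∠LXT = 54°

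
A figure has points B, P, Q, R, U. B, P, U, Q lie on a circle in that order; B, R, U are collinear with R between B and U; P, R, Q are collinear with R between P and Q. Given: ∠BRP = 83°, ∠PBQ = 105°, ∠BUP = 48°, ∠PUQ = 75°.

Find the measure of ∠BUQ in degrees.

∠BUQ = 27°

1. ∠QRU = 83°  [vertical angles at R]
2. ∠PRU = 97°  [linear pair at R on BU]
3. ∠QPU = 35°  [△PRU]
4. ∠PQU = 70°  [△PUQ]
5. ∠BUQ = 27°  [△URQ]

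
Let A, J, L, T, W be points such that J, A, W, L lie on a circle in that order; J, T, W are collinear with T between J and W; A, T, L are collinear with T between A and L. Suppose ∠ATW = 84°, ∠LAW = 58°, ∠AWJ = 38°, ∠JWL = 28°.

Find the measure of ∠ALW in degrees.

∠ALW = 56°

1. ∠JTL = 84°  [vertical angles at T]
2. ∠LTW = 96°  [linear pair at T on JW]
3. ∠ALW = 56°  [△WTL]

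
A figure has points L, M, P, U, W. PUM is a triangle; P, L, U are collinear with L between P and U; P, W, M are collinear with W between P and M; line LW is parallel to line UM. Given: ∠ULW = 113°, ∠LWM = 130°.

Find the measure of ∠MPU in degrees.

∠MPU = 63°

1. ∠PLW = 67°  [linear pair at L on PU]
2. ∠LWP = 50°  [linear pair at W on PM]
3. ∠LPW = 63°  [△PLW]
4. ∠MPU = 63°  [L on PU, W on PM]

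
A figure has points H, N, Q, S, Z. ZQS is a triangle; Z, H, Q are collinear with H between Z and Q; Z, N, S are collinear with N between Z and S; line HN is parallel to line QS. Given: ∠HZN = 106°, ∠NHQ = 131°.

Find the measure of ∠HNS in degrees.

∠HNS = 155°

1. ∠NHZ = 49°  [linear pair at H on ZQ]
2. ∠HNZ = 25°  [△ZHN]
3. ∠HNS = 155°  [linear pair at N on ZS]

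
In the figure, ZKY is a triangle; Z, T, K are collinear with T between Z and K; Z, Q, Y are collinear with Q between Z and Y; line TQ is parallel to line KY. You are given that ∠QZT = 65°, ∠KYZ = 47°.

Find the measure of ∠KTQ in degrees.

∠KTQ = 112°

1. ∠KZY = 65°  [T on ZK, Q on ZY]
2. ∠YKZ = 68°  [△ZKY]
3. ∠QTZ = 68°  [TQ∥KY, corresponding at T]
4. ∠KTQ = 112°  [linear pair at T on ZK]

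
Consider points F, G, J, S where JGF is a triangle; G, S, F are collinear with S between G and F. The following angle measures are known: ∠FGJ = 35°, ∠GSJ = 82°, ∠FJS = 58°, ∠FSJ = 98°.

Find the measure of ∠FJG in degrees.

1. ∠JFS = 24°  [△JSF]
2. ∠GFJ = 24°  [S on ray FG]
3. ∠FJG = 121°  [△JGF]

∠FJG = 121°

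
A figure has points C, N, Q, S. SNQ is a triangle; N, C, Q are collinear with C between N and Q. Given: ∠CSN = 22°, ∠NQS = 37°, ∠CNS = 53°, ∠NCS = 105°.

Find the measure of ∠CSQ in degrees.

∠CSQ = 68°

1. ∠CQS = 37°  [C on ray QN]
2. ∠QCS = 75°  [linear pair at C on NQ]
3. ∠CSQ = 68°  [△SCQ]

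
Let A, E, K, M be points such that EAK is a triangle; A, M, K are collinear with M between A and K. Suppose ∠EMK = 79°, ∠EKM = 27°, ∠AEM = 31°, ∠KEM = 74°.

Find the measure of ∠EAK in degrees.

∠EAK = 48°

1. ∠AME = 101°  [linear pair at M on AK]
2. ∠EAM = 48°  [△EAM]
3. ∠EAK = 48°  [M on ray AK]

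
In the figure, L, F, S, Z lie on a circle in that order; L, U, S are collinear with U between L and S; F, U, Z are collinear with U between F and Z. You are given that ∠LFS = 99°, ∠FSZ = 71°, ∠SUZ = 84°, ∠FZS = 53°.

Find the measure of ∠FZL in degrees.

∠FZL = 28°

1. ∠LZS = 81°  [cyclic LFSZ, opposite ∠F+∠Z]
2. ∠LUZ = 96°  [linear pair at U on LS]
3. ∠LSZ = 43°  [△SUZ]
4. ∠SLZ = 56°  [△LSZ]
5. ∠FZL = 28°  [△LUZ]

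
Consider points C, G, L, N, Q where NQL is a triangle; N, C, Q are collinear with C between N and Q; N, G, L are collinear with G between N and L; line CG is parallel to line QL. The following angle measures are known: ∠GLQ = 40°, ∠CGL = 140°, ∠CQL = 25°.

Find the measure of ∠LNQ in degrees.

1. ∠NLQ = 40°  [G on ray LN]
2. ∠LQN = 25°  [C on ray QN]
3. ∠LNQ = 115°  [△NQL]

∠LNQ = 115°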